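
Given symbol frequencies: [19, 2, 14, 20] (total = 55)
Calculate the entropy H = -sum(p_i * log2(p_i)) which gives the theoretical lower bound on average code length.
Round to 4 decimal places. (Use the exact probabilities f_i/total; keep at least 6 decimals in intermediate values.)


Per-symbol terms -p_i * log2(p_i) with p_i = f_i/55:
  p = 19/55 = 0.345455: log2(p) = -1.533432, -p*log2(p) = 0.529731
  p = 2/55 = 0.036364: log2(p) = -4.781360, -p*log2(p) = 0.173868
  p = 14/55 = 0.254545: log2(p) = -1.974005, -p*log2(p) = 0.502474
  p = 20/55 = 0.363636: log2(p) = -1.459432, -p*log2(p) = 0.530702
H = 0.529731 + 0.173868 + 0.502474 + 0.530702 = 1.736775

H = 1.7368 bits/symbol


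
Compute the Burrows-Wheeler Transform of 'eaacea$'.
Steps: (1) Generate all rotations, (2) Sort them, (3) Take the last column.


Rotations (sorted):
  0: $eaacea -> last char: a
  1: a$eaace -> last char: e
  2: aacea$e -> last char: e
  3: acea$ea -> last char: a
  4: cea$eaa -> last char: a
  5: ea$eaac -> last char: c
  6: eaacea$ -> last char: $


BWT = aeeaac$


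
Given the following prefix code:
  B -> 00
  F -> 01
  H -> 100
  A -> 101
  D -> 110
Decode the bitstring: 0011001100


Decoding step by step:
Bits 00 -> B
Bits 110 -> D
Bits 01 -> F
Bits 100 -> H


Decoded message: BDFH


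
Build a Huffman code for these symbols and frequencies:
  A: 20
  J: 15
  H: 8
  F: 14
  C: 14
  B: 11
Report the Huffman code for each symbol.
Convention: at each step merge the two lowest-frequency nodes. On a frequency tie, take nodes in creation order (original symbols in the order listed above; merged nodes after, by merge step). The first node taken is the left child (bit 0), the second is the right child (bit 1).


Huffman tree construction:
Step 1: Merge H(8) + B(11) = 19
Step 2: Merge F(14) + C(14) = 28
Step 3: Merge J(15) + (H+B)(19) = 34
Step 4: Merge A(20) + (F+C)(28) = 48
Step 5: Merge (J+(H+B))(34) + (A+(F+C))(48) = 82
Read each symbol's code off the tree from the root (left child = 0, right child = 1).

Codes:
  A: 10 (length 2)
  J: 00 (length 2)
  H: 010 (length 3)
  F: 110 (length 3)
  C: 111 (length 3)
  B: 011 (length 3)
Average code length: 211/82 = 2.5732 bits/symbol


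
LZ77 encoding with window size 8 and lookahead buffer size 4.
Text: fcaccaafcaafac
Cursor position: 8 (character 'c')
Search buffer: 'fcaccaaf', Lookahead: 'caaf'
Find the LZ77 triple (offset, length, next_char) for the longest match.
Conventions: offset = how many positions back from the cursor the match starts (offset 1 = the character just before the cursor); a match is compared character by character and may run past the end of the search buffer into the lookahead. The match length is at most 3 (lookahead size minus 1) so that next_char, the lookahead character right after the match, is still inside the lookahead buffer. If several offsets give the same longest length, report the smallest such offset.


Try each offset into the search buffer:
  offset=1 (pos 7, char 'f'): match length 0
  offset=2 (pos 6, char 'a'): match length 0
  offset=3 (pos 5, char 'a'): match length 0
  offset=4 (pos 4, char 'c'): match length 3
  offset=5 (pos 3, char 'c'): match length 1
  offset=6 (pos 2, char 'a'): match length 0
  offset=7 (pos 1, char 'c'): match length 2
  offset=8 (pos 0, char 'f'): match length 0
Longest match has length 3 at offset 4.
next_char = character at position 8 + 3 = 11 -> 'f'

Best match: offset=4, length=3 (matching 'caa' starting at position 4)
LZ77 triple: (4, 3, 'f')


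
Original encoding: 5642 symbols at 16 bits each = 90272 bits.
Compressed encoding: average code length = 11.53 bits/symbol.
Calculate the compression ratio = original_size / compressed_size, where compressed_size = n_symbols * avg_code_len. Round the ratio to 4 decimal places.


original_size = n_symbols * orig_bits = 5642 * 16 = 90272 bits
compressed_size = n_symbols * avg_code_len = 5642 * 11.53 = 65052.26 bits
ratio = original_size / compressed_size = 90272 / 65052.26 = 1.3877

Compression ratio = 1.3877


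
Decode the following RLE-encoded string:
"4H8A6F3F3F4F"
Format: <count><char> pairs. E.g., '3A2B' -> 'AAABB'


Expanding each <count><char> pair:
  4H -> 'HHHH'
  8A -> 'AAAAAAAA'
  6F -> 'FFFFFF'
  3F -> 'FFF'
  3F -> 'FFF'
  4F -> 'FFFF'

Decoded = HHHHAAAAAAAAFFFFFFFFFFFFFFFF


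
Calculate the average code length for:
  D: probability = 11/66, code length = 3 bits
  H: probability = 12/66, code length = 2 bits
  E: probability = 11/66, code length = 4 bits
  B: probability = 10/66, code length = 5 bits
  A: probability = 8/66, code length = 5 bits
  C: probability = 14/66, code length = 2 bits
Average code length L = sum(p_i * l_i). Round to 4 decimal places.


Weighted contributions p_i * l_i:
  D: (11/66) * 3 = 33/66
  H: (12/66) * 2 = 24/66
  E: (11/66) * 4 = 44/66
  B: (10/66) * 5 = 50/66
  A: (8/66) * 5 = 40/66
  C: (14/66) * 2 = 28/66
Sum = (33 + 24 + 44 + 50 + 40 + 28)/66 = 219/66

L = 219/66 = 3.3182 bits/symbol


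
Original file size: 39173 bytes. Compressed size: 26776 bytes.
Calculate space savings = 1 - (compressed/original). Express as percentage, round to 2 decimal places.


ratio = compressed/original = 26776/39173 = 0.683532
savings = 1 - ratio = 1 - 0.683532 = 0.316468
as a percentage: 0.316468 * 100 = 31.65%

Space savings = 1 - 26776/39173 = 31.65%


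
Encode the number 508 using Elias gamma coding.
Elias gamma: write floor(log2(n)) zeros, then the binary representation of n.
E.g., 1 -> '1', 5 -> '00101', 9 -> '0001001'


num_bits = floor(log2(508)) + 1 = 9
leading_zeros = num_bits - 1 = 8
binary(508) = 111111100

Elias gamma(508) = '00000000' + '111111100' = 00000000111111100 (17 bits)


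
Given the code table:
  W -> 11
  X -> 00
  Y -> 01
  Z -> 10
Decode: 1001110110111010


Decoding:
10 -> Z
01 -> Y
11 -> W
01 -> Y
10 -> Z
11 -> W
10 -> Z
10 -> Z


Result: ZYWYZWZZ


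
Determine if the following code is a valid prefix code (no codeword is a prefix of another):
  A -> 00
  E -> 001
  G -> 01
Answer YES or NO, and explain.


Checking each pair (does one codeword prefix another?):
  A='00' vs E='001': prefix -- VIOLATION

NO -- this is NOT a valid prefix code. A (00) is a prefix of E (001).


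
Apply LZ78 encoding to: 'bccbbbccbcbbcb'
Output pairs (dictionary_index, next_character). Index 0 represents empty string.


LZ78 encoding steps:
Dictionary: {0: ''}
Step 1: w='' (idx 0), next='b' -> output (0, 'b'), add 'b' as idx 1
Step 2: w='' (idx 0), next='c' -> output (0, 'c'), add 'c' as idx 2
Step 3: w='c' (idx 2), next='b' -> output (2, 'b'), add 'cb' as idx 3
Step 4: w='b' (idx 1), next='b' -> output (1, 'b'), add 'bb' as idx 4
Step 5: w='c' (idx 2), next='c' -> output (2, 'c'), add 'cc' as idx 5
Step 6: w='b' (idx 1), next='c' -> output (1, 'c'), add 'bc' as idx 6
Step 7: w='bb' (idx 4), next='c' -> output (4, 'c'), add 'bbc' as idx 7
Step 8: w='b' (idx 1), end of input -> output (1, '')


Encoded: [(0, 'b'), (0, 'c'), (2, 'b'), (1, 'b'), (2, 'c'), (1, 'c'), (4, 'c'), (1, '')]


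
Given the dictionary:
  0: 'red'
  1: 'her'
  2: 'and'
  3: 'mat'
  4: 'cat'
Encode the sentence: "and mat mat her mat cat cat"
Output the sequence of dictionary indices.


Look up each word in the dictionary:
  'and' -> 2
  'mat' -> 3
  'mat' -> 3
  'her' -> 1
  'mat' -> 3
  'cat' -> 4
  'cat' -> 4

Encoded: [2, 3, 3, 1, 3, 4, 4]


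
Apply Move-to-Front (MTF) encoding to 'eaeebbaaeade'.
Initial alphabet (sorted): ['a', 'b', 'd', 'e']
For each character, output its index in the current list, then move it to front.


MTF encoding:
'e': index 3 in ['a', 'b', 'd', 'e'] -> ['e', 'a', 'b', 'd']
'a': index 1 in ['e', 'a', 'b', 'd'] -> ['a', 'e', 'b', 'd']
'e': index 1 in ['a', 'e', 'b', 'd'] -> ['e', 'a', 'b', 'd']
'e': index 0 in ['e', 'a', 'b', 'd'] -> ['e', 'a', 'b', 'd']
'b': index 2 in ['e', 'a', 'b', 'd'] -> ['b', 'e', 'a', 'd']
'b': index 0 in ['b', 'e', 'a', 'd'] -> ['b', 'e', 'a', 'd']
'a': index 2 in ['b', 'e', 'a', 'd'] -> ['a', 'b', 'e', 'd']
'a': index 0 in ['a', 'b', 'e', 'd'] -> ['a', 'b', 'e', 'd']
'e': index 2 in ['a', 'b', 'e', 'd'] -> ['e', 'a', 'b', 'd']
'a': index 1 in ['e', 'a', 'b', 'd'] -> ['a', 'e', 'b', 'd']
'd': index 3 in ['a', 'e', 'b', 'd'] -> ['d', 'a', 'e', 'b']
'e': index 2 in ['d', 'a', 'e', 'b'] -> ['e', 'd', 'a', 'b']


Output: [3, 1, 1, 0, 2, 0, 2, 0, 2, 1, 3, 2]


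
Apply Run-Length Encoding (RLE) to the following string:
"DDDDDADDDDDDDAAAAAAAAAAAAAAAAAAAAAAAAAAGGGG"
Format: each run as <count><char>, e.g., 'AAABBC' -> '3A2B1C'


Scanning runs left to right:
  i=0: run of 'D' x 5 -> '5D'
  i=5: run of 'A' x 1 -> '1A'
  i=6: run of 'D' x 7 -> '7D'
  i=13: run of 'A' x 26 -> '26A'
  i=39: run of 'G' x 4 -> '4G'

RLE = 5D1A7D26A4G


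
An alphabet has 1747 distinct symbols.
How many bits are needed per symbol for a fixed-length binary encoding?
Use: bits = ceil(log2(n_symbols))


log2(1747) = 10.7707
Bracket: 2^10 = 1024 < 1747 <= 2^11 = 2048
So ceil(log2(1747)) = 11

bits = ceil(log2(1747)) = ceil(10.7707) = 11 bits


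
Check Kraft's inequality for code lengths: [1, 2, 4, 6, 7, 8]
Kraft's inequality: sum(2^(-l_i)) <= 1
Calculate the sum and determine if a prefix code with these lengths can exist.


Sum = 2^(-1) + 2^(-2) + 2^(-4) + 2^(-6) + 2^(-7) + 2^(-8)
    = 0.5 + 0.25 + 0.0625 + 0.015625 + 0.0078125 + 0.00390625
    = 215/256 = 0.83984375
Since 0.83984375 <= 1, Kraft's inequality IS satisfied.
A prefix code with these lengths CAN exist.

Kraft sum = 0.83984375. Satisfied.


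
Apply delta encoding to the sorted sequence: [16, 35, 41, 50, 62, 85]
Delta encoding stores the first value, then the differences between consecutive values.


First value: 16
Deltas:
  35 - 16 = 19
  41 - 35 = 6
  50 - 41 = 9
  62 - 50 = 12
  85 - 62 = 23


Delta encoded: [16, 19, 6, 9, 12, 23]


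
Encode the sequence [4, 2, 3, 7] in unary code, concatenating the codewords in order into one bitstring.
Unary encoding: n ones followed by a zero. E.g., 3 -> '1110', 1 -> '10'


Encode each number as n ones followed by a terminating 0:
  4 -> 11110 (5 bits)
  2 -> 110 (3 bits)
  3 -> 1110 (4 bits)
  7 -> 11111110 (8 bits)
Total length = 5 + 3 + 4 + 8 = 20 bits.

Unary([4, 2, 3, 7]) = 11110110111011111110 (20 bits)


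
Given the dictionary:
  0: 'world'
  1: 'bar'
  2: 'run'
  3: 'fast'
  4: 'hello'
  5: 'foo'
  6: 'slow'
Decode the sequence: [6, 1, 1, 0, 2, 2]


Look up each index in the dictionary:
  6 -> 'slow'
  1 -> 'bar'
  1 -> 'bar'
  0 -> 'world'
  2 -> 'run'
  2 -> 'run'

Decoded: "slow bar bar world run run"


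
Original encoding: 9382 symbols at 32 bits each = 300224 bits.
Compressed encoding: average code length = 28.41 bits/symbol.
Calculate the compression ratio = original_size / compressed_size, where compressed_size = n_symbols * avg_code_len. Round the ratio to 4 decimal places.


original_size = n_symbols * orig_bits = 9382 * 32 = 300224 bits
compressed_size = n_symbols * avg_code_len = 9382 * 28.41 = 266542.62 bits
ratio = original_size / compressed_size = 300224 / 266542.62 = 1.1264

Compression ratio = 1.1264


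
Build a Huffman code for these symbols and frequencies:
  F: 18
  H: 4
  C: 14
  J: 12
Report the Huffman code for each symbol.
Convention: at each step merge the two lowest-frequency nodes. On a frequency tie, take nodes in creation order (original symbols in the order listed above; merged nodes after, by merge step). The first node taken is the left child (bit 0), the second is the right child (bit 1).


Huffman tree construction:
Step 1: Merge H(4) + J(12) = 16
Step 2: Merge C(14) + (H+J)(16) = 30
Step 3: Merge F(18) + (C+(H+J))(30) = 48
Read each symbol's code off the tree from the root (left child = 0, right child = 1).

Codes:
  F: 0 (length 1)
  H: 110 (length 3)
  C: 10 (length 2)
  J: 111 (length 3)
Average code length: 94/48 = 1.9583 bits/symbol


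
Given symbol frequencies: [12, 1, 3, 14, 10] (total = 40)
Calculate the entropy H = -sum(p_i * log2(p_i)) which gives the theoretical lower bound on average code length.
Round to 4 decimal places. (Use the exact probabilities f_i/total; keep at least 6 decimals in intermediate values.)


Per-symbol terms -p_i * log2(p_i) with p_i = f_i/40:
  p = 12/40 = 0.300000: log2(p) = -1.736966, -p*log2(p) = 0.521090
  p = 1/40 = 0.025000: log2(p) = -5.321928, -p*log2(p) = 0.133048
  p = 3/40 = 0.075000: log2(p) = -3.736966, -p*log2(p) = 0.280272
  p = 14/40 = 0.350000: log2(p) = -1.514573, -p*log2(p) = 0.530101
  p = 10/40 = 0.250000: log2(p) = -2.000000, -p*log2(p) = 0.500000
H = 0.521090 + 0.133048 + 0.280272 + 0.530101 + 0.500000 = 1.964511

H = 1.9645 bits/symbol


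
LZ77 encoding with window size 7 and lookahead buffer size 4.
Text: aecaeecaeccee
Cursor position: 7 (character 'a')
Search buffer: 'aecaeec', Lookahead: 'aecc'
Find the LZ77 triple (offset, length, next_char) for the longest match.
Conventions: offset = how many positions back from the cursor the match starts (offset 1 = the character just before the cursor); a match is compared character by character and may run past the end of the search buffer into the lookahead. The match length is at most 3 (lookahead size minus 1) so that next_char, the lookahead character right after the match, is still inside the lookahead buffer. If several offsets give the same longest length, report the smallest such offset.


Try each offset into the search buffer:
  offset=1 (pos 6, char 'c'): match length 0
  offset=2 (pos 5, char 'e'): match length 0
  offset=3 (pos 4, char 'e'): match length 0
  offset=4 (pos 3, char 'a'): match length 2
  offset=5 (pos 2, char 'c'): match length 0
  offset=6 (pos 1, char 'e'): match length 0
  offset=7 (pos 0, char 'a'): match length 3
Longest match has length 3 at offset 7.
next_char = character at position 7 + 3 = 10 -> 'c'

Best match: offset=7, length=3 (matching 'aec' starting at position 0)
LZ77 triple: (7, 3, 'c')


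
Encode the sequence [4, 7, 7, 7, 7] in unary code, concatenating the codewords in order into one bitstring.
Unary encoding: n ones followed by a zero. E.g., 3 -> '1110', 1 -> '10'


Encode each number as n ones followed by a terminating 0:
  4 -> 11110 (5 bits)
  7 -> 11111110 (8 bits)
  7 -> 11111110 (8 bits)
  7 -> 11111110 (8 bits)
  7 -> 11111110 (8 bits)
Total length = 5 + 8 + 8 + 8 + 8 = 37 bits.

Unary([4, 7, 7, 7, 7]) = 1111011111110111111101111111011111110 (37 bits)


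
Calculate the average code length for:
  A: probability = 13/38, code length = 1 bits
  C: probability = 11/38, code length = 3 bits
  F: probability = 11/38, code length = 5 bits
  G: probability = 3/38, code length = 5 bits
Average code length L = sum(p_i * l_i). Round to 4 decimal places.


Weighted contributions p_i * l_i:
  A: (13/38) * 1 = 13/38
  C: (11/38) * 3 = 33/38
  F: (11/38) * 5 = 55/38
  G: (3/38) * 5 = 15/38
Sum = (13 + 33 + 55 + 15)/38 = 116/38

L = 116/38 = 3.0526 bits/symbol


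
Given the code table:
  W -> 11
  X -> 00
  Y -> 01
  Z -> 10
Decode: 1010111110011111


Decoding:
10 -> Z
10 -> Z
11 -> W
11 -> W
10 -> Z
01 -> Y
11 -> W
11 -> W


Result: ZZWWZYWW


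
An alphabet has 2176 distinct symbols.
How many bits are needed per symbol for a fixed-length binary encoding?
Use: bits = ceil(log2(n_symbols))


log2(2176) = 11.0875
Bracket: 2^11 = 2048 < 2176 <= 2^12 = 4096
So ceil(log2(2176)) = 12

bits = ceil(log2(2176)) = ceil(11.0875) = 12 bits


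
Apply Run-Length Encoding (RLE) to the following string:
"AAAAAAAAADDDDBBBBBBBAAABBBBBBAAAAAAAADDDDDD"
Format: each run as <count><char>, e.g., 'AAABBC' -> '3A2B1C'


Scanning runs left to right:
  i=0: run of 'A' x 9 -> '9A'
  i=9: run of 'D' x 4 -> '4D'
  i=13: run of 'B' x 7 -> '7B'
  i=20: run of 'A' x 3 -> '3A'
  i=23: run of 'B' x 6 -> '6B'
  i=29: run of 'A' x 8 -> '8A'
  i=37: run of 'D' x 6 -> '6D'

RLE = 9A4D7B3A6B8A6D


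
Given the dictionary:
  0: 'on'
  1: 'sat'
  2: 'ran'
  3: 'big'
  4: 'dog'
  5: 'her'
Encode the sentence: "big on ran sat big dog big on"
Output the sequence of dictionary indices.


Look up each word in the dictionary:
  'big' -> 3
  'on' -> 0
  'ran' -> 2
  'sat' -> 1
  'big' -> 3
  'dog' -> 4
  'big' -> 3
  'on' -> 0

Encoded: [3, 0, 2, 1, 3, 4, 3, 0]


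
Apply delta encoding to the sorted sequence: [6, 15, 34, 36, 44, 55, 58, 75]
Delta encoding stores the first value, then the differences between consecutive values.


First value: 6
Deltas:
  15 - 6 = 9
  34 - 15 = 19
  36 - 34 = 2
  44 - 36 = 8
  55 - 44 = 11
  58 - 55 = 3
  75 - 58 = 17


Delta encoded: [6, 9, 19, 2, 8, 11, 3, 17]


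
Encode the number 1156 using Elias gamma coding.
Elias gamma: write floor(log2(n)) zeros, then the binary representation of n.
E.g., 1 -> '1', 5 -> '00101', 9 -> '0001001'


num_bits = floor(log2(1156)) + 1 = 11
leading_zeros = num_bits - 1 = 10
binary(1156) = 10010000100

Elias gamma(1156) = '0000000000' + '10010000100' = 000000000010010000100 (21 bits)


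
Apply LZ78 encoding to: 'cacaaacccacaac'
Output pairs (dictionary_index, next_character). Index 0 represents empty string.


LZ78 encoding steps:
Dictionary: {0: ''}
Step 1: w='' (idx 0), next='c' -> output (0, 'c'), add 'c' as idx 1
Step 2: w='' (idx 0), next='a' -> output (0, 'a'), add 'a' as idx 2
Step 3: w='c' (idx 1), next='a' -> output (1, 'a'), add 'ca' as idx 3
Step 4: w='a' (idx 2), next='a' -> output (2, 'a'), add 'aa' as idx 4
Step 5: w='c' (idx 1), next='c' -> output (1, 'c'), add 'cc' as idx 5
Step 6: w='ca' (idx 3), next='c' -> output (3, 'c'), add 'cac' as idx 6
Step 7: w='aa' (idx 4), next='c' -> output (4, 'c'), add 'aac' as idx 7


Encoded: [(0, 'c'), (0, 'a'), (1, 'a'), (2, 'a'), (1, 'c'), (3, 'c'), (4, 'c')]


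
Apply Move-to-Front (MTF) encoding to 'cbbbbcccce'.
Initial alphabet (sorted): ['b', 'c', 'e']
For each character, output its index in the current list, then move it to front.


MTF encoding:
'c': index 1 in ['b', 'c', 'e'] -> ['c', 'b', 'e']
'b': index 1 in ['c', 'b', 'e'] -> ['b', 'c', 'e']
'b': index 0 in ['b', 'c', 'e'] -> ['b', 'c', 'e']
'b': index 0 in ['b', 'c', 'e'] -> ['b', 'c', 'e']
'b': index 0 in ['b', 'c', 'e'] -> ['b', 'c', 'e']
'c': index 1 in ['b', 'c', 'e'] -> ['c', 'b', 'e']
'c': index 0 in ['c', 'b', 'e'] -> ['c', 'b', 'e']
'c': index 0 in ['c', 'b', 'e'] -> ['c', 'b', 'e']
'c': index 0 in ['c', 'b', 'e'] -> ['c', 'b', 'e']
'e': index 2 in ['c', 'b', 'e'] -> ['e', 'c', 'b']


Output: [1, 1, 0, 0, 0, 1, 0, 0, 0, 2]


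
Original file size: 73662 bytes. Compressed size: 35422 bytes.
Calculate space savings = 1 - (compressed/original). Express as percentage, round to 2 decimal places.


ratio = compressed/original = 35422/73662 = 0.480872
savings = 1 - ratio = 1 - 0.480872 = 0.519128
as a percentage: 0.519128 * 100 = 51.91%

Space savings = 1 - 35422/73662 = 51.91%


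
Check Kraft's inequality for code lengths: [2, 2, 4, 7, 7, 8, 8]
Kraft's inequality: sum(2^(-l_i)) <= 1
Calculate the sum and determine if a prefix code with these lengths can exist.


Sum = 2^(-2) + 2^(-2) + 2^(-4) + 2^(-7) + 2^(-7) + 2^(-8) + 2^(-8)
    = 0.25 + 0.25 + 0.0625 + 0.0078125 + 0.0078125 + 0.00390625 + 0.00390625
    = 150/256 = 0.5859375
Since 0.5859375 <= 1, Kraft's inequality IS satisfied.
A prefix code with these lengths CAN exist.

Kraft sum = 0.5859375. Satisfied.


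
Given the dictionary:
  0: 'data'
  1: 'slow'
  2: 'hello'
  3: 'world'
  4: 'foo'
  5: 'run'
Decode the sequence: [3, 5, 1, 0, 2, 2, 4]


Look up each index in the dictionary:
  3 -> 'world'
  5 -> 'run'
  1 -> 'slow'
  0 -> 'data'
  2 -> 'hello'
  2 -> 'hello'
  4 -> 'foo'

Decoded: "world run slow data hello hello foo"


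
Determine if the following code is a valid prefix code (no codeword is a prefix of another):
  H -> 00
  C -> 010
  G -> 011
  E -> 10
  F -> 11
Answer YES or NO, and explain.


Checking each pair (does one codeword prefix another?):
  H='00' vs C='010': no prefix
  H='00' vs G='011': no prefix
  H='00' vs E='10': no prefix
  H='00' vs F='11': no prefix
  C='010' vs H='00': no prefix
  C='010' vs G='011': no prefix
  C='010' vs E='10': no prefix
  C='010' vs F='11': no prefix
  G='011' vs H='00': no prefix
  G='011' vs C='010': no prefix
  G='011' vs E='10': no prefix
  G='011' vs F='11': no prefix
  E='10' vs H='00': no prefix
  E='10' vs C='010': no prefix
  E='10' vs G='011': no prefix
  E='10' vs F='11': no prefix
  F='11' vs H='00': no prefix
  F='11' vs C='010': no prefix
  F='11' vs G='011': no prefix
  F='11' vs E='10': no prefix
No violation found over all pairs.

YES -- this is a valid prefix code. No codeword is a prefix of any other codeword.


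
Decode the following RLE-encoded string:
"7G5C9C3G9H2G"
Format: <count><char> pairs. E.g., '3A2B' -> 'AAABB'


Expanding each <count><char> pair:
  7G -> 'GGGGGGG'
  5C -> 'CCCCC'
  9C -> 'CCCCCCCCC'
  3G -> 'GGG'
  9H -> 'HHHHHHHHH'
  2G -> 'GG'

Decoded = GGGGGGGCCCCCCCCCCCCCCGGGHHHHHHHHHGG


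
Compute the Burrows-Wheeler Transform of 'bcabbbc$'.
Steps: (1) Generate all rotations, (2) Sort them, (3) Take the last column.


Rotations (sorted):
  0: $bcabbbc -> last char: c
  1: abbbc$bc -> last char: c
  2: bbbc$bca -> last char: a
  3: bbc$bcab -> last char: b
  4: bc$bcabb -> last char: b
  5: bcabbbc$ -> last char: $
  6: c$bcabbb -> last char: b
  7: cabbbc$b -> last char: b


BWT = ccabb$bb


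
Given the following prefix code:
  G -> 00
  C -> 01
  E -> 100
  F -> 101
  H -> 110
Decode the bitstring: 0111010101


Decoding step by step:
Bits 01 -> C
Bits 110 -> H
Bits 101 -> F
Bits 01 -> C


Decoded message: CHFC


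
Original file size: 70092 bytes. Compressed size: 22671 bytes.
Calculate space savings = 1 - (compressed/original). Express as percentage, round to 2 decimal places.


ratio = compressed/original = 22671/70092 = 0.323446
savings = 1 - ratio = 1 - 0.323446 = 0.676554
as a percentage: 0.676554 * 100 = 67.66%

Space savings = 1 - 22671/70092 = 67.66%


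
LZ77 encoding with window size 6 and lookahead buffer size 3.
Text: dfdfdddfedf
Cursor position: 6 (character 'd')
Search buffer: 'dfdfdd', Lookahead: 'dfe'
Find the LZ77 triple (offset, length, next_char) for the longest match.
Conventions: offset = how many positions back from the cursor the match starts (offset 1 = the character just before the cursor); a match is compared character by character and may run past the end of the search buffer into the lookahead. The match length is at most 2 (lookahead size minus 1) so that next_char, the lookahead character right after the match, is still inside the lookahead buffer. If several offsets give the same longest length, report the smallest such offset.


Try each offset into the search buffer:
  offset=1 (pos 5, char 'd'): match length 1
  offset=2 (pos 4, char 'd'): match length 1
  offset=3 (pos 3, char 'f'): match length 0
  offset=4 (pos 2, char 'd'): match length 2
  offset=5 (pos 1, char 'f'): match length 0
  offset=6 (pos 0, char 'd'): match length 2
Longest match has length 2, found at offsets 4, 6; take the smallest, offset 4.
next_char = character at position 6 + 2 = 8 -> 'e'

Best match: offset=4, length=2 (matching 'df' starting at position 2)
LZ77 triple: (4, 2, 'e')


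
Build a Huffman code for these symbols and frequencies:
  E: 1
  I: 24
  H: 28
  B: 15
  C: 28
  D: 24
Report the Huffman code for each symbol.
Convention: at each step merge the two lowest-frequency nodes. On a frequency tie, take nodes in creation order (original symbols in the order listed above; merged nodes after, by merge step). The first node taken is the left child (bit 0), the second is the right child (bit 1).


Huffman tree construction:
Step 1: Merge E(1) + B(15) = 16
Step 2: Merge (E+B)(16) + I(24) = 40
Step 3: Merge D(24) + H(28) = 52
Step 4: Merge C(28) + ((E+B)+I)(40) = 68
Step 5: Merge (D+H)(52) + (C+((E+B)+I))(68) = 120
Read each symbol's code off the tree from the root (left child = 0, right child = 1).

Codes:
  E: 1100 (length 4)
  I: 111 (length 3)
  H: 01 (length 2)
  B: 1101 (length 4)
  C: 10 (length 2)
  D: 00 (length 2)
Average code length: 296/120 = 2.4667 bits/symbol


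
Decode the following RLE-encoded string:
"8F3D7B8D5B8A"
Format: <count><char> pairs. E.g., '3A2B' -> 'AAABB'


Expanding each <count><char> pair:
  8F -> 'FFFFFFFF'
  3D -> 'DDD'
  7B -> 'BBBBBBB'
  8D -> 'DDDDDDDD'
  5B -> 'BBBBB'
  8A -> 'AAAAAAAA'

Decoded = FFFFFFFFDDDBBBBBBBDDDDDDDDBBBBBAAAAAAAA


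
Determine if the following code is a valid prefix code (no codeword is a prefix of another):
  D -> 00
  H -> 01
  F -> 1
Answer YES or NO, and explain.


Checking each pair (does one codeword prefix another?):
  D='00' vs H='01': no prefix
  D='00' vs F='1': no prefix
  H='01' vs D='00': no prefix
  H='01' vs F='1': no prefix
  F='1' vs D='00': no prefix
  F='1' vs H='01': no prefix
No violation found over all pairs.

YES -- this is a valid prefix code. No codeword is a prefix of any other codeword.


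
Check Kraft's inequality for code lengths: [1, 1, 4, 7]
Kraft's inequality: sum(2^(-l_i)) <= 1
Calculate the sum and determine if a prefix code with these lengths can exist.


Sum = 2^(-1) + 2^(-1) + 2^(-4) + 2^(-7)
    = 0.5 + 0.5 + 0.0625 + 0.0078125
    = 137/128 = 1.0703125
Since 1.0703125 > 1, Kraft's inequality is NOT satisfied.
A prefix code with these lengths CANNOT exist.

Kraft sum = 1.0703125. Not satisfied.


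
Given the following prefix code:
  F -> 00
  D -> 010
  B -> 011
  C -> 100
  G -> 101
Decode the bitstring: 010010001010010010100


Decoding step by step:
Bits 010 -> D
Bits 010 -> D
Bits 00 -> F
Bits 101 -> G
Bits 00 -> F
Bits 100 -> C
Bits 101 -> G
Bits 00 -> F


Decoded message: DDFGFCGF


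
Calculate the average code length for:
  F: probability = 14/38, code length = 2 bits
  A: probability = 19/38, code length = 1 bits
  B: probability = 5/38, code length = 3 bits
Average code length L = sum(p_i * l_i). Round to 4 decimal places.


Weighted contributions p_i * l_i:
  F: (14/38) * 2 = 28/38
  A: (19/38) * 1 = 19/38
  B: (5/38) * 3 = 15/38
Sum = (28 + 19 + 15)/38 = 62/38

L = 62/38 = 1.6316 bits/symbol


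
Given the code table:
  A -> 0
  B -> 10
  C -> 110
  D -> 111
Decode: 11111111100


Decoding:
111 -> D
111 -> D
111 -> D
0 -> A
0 -> A


Result: DDDAA


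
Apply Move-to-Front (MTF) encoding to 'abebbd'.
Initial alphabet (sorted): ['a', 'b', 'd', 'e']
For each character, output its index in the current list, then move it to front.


MTF encoding:
'a': index 0 in ['a', 'b', 'd', 'e'] -> ['a', 'b', 'd', 'e']
'b': index 1 in ['a', 'b', 'd', 'e'] -> ['b', 'a', 'd', 'e']
'e': index 3 in ['b', 'a', 'd', 'e'] -> ['e', 'b', 'a', 'd']
'b': index 1 in ['e', 'b', 'a', 'd'] -> ['b', 'e', 'a', 'd']
'b': index 0 in ['b', 'e', 'a', 'd'] -> ['b', 'e', 'a', 'd']
'd': index 3 in ['b', 'e', 'a', 'd'] -> ['d', 'b', 'e', 'a']


Output: [0, 1, 3, 1, 0, 3]


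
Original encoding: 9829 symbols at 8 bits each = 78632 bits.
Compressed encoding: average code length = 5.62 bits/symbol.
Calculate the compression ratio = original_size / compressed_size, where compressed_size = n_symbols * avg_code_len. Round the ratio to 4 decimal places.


original_size = n_symbols * orig_bits = 9829 * 8 = 78632 bits
compressed_size = n_symbols * avg_code_len = 9829 * 5.62 = 55238.98 bits
ratio = original_size / compressed_size = 78632 / 55238.98 = 1.4235

Compression ratio = 1.4235


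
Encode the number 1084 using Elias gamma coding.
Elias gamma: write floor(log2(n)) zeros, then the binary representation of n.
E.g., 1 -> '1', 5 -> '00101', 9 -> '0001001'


num_bits = floor(log2(1084)) + 1 = 11
leading_zeros = num_bits - 1 = 10
binary(1084) = 10000111100

Elias gamma(1084) = '0000000000' + '10000111100' = 000000000010000111100 (21 bits)


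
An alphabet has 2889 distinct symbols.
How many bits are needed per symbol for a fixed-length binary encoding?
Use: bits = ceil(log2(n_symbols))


log2(2889) = 11.4964
Bracket: 2^11 = 2048 < 2889 <= 2^12 = 4096
So ceil(log2(2889)) = 12

bits = ceil(log2(2889)) = ceil(11.4964) = 12 bits


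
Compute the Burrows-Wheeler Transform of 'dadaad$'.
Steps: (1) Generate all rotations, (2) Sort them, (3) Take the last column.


Rotations (sorted):
  0: $dadaad -> last char: d
  1: aad$dad -> last char: d
  2: ad$dada -> last char: a
  3: adaad$d -> last char: d
  4: d$dadaa -> last char: a
  5: daad$da -> last char: a
  6: dadaad$ -> last char: $


BWT = ddadaa$


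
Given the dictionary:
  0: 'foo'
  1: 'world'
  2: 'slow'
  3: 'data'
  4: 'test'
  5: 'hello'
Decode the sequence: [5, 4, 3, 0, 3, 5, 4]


Look up each index in the dictionary:
  5 -> 'hello'
  4 -> 'test'
  3 -> 'data'
  0 -> 'foo'
  3 -> 'data'
  5 -> 'hello'
  4 -> 'test'

Decoded: "hello test data foo data hello test"


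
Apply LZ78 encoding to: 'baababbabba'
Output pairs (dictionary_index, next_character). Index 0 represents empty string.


LZ78 encoding steps:
Dictionary: {0: ''}
Step 1: w='' (idx 0), next='b' -> output (0, 'b'), add 'b' as idx 1
Step 2: w='' (idx 0), next='a' -> output (0, 'a'), add 'a' as idx 2
Step 3: w='a' (idx 2), next='b' -> output (2, 'b'), add 'ab' as idx 3
Step 4: w='ab' (idx 3), next='b' -> output (3, 'b'), add 'abb' as idx 4
Step 5: w='abb' (idx 4), next='a' -> output (4, 'a'), add 'abba' as idx 5


Encoded: [(0, 'b'), (0, 'a'), (2, 'b'), (3, 'b'), (4, 'a')]


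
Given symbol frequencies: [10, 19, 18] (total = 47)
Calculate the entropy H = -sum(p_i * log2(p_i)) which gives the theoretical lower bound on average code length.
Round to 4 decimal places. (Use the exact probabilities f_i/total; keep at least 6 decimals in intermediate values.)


Per-symbol terms -p_i * log2(p_i) with p_i = f_i/47:
  p = 10/47 = 0.212766: log2(p) = -2.232661, -p*log2(p) = 0.475034
  p = 19/47 = 0.404255: log2(p) = -1.306661, -p*log2(p) = 0.528225
  p = 18/47 = 0.382979: log2(p) = -1.384664, -p*log2(p) = 0.530297
H = 0.475034 + 0.528225 + 0.530297 = 1.533556

H = 1.5336 bits/symbol


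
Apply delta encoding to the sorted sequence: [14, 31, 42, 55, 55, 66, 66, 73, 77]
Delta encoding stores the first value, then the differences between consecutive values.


First value: 14
Deltas:
  31 - 14 = 17
  42 - 31 = 11
  55 - 42 = 13
  55 - 55 = 0
  66 - 55 = 11
  66 - 66 = 0
  73 - 66 = 7
  77 - 73 = 4


Delta encoded: [14, 17, 11, 13, 0, 11, 0, 7, 4]


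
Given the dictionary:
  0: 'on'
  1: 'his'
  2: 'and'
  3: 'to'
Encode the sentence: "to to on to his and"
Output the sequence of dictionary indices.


Look up each word in the dictionary:
  'to' -> 3
  'to' -> 3
  'on' -> 0
  'to' -> 3
  'his' -> 1
  'and' -> 2

Encoded: [3, 3, 0, 3, 1, 2]


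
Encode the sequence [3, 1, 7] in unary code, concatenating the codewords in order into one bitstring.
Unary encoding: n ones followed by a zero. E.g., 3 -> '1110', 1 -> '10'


Encode each number as n ones followed by a terminating 0:
  3 -> 1110 (4 bits)
  1 -> 10 (2 bits)
  7 -> 11111110 (8 bits)
Total length = 4 + 2 + 8 = 14 bits.

Unary([3, 1, 7]) = 11101011111110 (14 bits)


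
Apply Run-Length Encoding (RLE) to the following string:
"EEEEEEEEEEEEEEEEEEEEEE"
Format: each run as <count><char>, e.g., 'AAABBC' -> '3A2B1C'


Scanning runs left to right:
  i=0: run of 'E' x 22 -> '22E'

RLE = 22E


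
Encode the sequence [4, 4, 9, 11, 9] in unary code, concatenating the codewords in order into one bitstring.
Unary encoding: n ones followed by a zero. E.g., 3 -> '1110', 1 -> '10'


Encode each number as n ones followed by a terminating 0:
  4 -> 11110 (5 bits)
  4 -> 11110 (5 bits)
  9 -> 1111111110 (10 bits)
  11 -> 111111111110 (12 bits)
  9 -> 1111111110 (10 bits)
Total length = 5 + 5 + 10 + 12 + 10 = 42 bits.

Unary([4, 4, 9, 11, 9]) = 111101111011111111101111111111101111111110 (42 bits)


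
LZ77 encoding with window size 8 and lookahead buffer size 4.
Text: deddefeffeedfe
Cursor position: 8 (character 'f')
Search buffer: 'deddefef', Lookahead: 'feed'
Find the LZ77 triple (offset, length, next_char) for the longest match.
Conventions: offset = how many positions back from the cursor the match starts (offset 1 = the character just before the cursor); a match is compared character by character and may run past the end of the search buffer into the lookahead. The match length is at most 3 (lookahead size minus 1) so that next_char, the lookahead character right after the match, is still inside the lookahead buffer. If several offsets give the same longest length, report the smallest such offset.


Try each offset into the search buffer:
  offset=1 (pos 7, char 'f'): match length 1
  offset=2 (pos 6, char 'e'): match length 0
  offset=3 (pos 5, char 'f'): match length 2
  offset=4 (pos 4, char 'e'): match length 0
  offset=5 (pos 3, char 'd'): match length 0
  offset=6 (pos 2, char 'd'): match length 0
  offset=7 (pos 1, char 'e'): match length 0
  offset=8 (pos 0, char 'd'): match length 0
Longest match has length 2 at offset 3.
next_char = character at position 8 + 2 = 10 -> 'e'

Best match: offset=3, length=2 (matching 'fe' starting at position 5)
LZ77 triple: (3, 2, 'e')


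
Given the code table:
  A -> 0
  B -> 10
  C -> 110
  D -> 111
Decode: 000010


Decoding:
0 -> A
0 -> A
0 -> A
0 -> A
10 -> B


Result: AAAAB


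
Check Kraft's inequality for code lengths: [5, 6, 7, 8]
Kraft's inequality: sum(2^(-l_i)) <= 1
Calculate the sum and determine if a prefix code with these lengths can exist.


Sum = 2^(-5) + 2^(-6) + 2^(-7) + 2^(-8)
    = 0.03125 + 0.015625 + 0.0078125 + 0.00390625
    = 15/256 = 0.05859375
Since 0.05859375 <= 1, Kraft's inequality IS satisfied.
A prefix code with these lengths CAN exist.

Kraft sum = 0.05859375. Satisfied.


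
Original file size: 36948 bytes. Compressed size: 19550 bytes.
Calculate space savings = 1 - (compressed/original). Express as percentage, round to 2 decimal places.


ratio = compressed/original = 19550/36948 = 0.529122
savings = 1 - ratio = 1 - 0.529122 = 0.470878
as a percentage: 0.470878 * 100 = 47.09%

Space savings = 1 - 19550/36948 = 47.09%


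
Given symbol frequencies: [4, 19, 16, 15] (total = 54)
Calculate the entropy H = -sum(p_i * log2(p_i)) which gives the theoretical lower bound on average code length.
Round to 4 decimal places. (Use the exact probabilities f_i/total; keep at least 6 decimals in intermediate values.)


Per-symbol terms -p_i * log2(p_i) with p_i = f_i/54:
  p = 4/54 = 0.074074: log2(p) = -3.754888, -p*log2(p) = 0.278140
  p = 19/54 = 0.351852: log2(p) = -1.506960, -p*log2(p) = 0.530227
  p = 16/54 = 0.296296: log2(p) = -1.754888, -p*log2(p) = 0.519967
  p = 15/54 = 0.277778: log2(p) = -1.847997, -p*log2(p) = 0.513332
H = 0.278140 + 0.530227 + 0.519967 + 0.513332 = 1.841666

H = 1.8417 bits/symbol


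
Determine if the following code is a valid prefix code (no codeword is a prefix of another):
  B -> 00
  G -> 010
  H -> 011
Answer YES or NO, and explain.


Checking each pair (does one codeword prefix another?):
  B='00' vs G='010': no prefix
  B='00' vs H='011': no prefix
  G='010' vs B='00': no prefix
  G='010' vs H='011': no prefix
  H='011' vs B='00': no prefix
  H='011' vs G='010': no prefix
No violation found over all pairs.

YES -- this is a valid prefix code. No codeword is a prefix of any other codeword.


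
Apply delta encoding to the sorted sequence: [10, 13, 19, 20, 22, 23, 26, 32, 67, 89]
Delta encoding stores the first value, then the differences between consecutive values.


First value: 10
Deltas:
  13 - 10 = 3
  19 - 13 = 6
  20 - 19 = 1
  22 - 20 = 2
  23 - 22 = 1
  26 - 23 = 3
  32 - 26 = 6
  67 - 32 = 35
  89 - 67 = 22


Delta encoded: [10, 3, 6, 1, 2, 1, 3, 6, 35, 22]


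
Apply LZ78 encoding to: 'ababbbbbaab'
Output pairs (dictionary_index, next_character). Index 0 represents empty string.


LZ78 encoding steps:
Dictionary: {0: ''}
Step 1: w='' (idx 0), next='a' -> output (0, 'a'), add 'a' as idx 1
Step 2: w='' (idx 0), next='b' -> output (0, 'b'), add 'b' as idx 2
Step 3: w='a' (idx 1), next='b' -> output (1, 'b'), add 'ab' as idx 3
Step 4: w='b' (idx 2), next='b' -> output (2, 'b'), add 'bb' as idx 4
Step 5: w='bb' (idx 4), next='a' -> output (4, 'a'), add 'bba' as idx 5
Step 6: w='ab' (idx 3), end of input -> output (3, '')


Encoded: [(0, 'a'), (0, 'b'), (1, 'b'), (2, 'b'), (4, 'a'), (3, '')]


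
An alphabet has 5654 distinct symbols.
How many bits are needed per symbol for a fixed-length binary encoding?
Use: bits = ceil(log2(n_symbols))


log2(5654) = 12.4651
Bracket: 2^12 = 4096 < 5654 <= 2^13 = 8192
So ceil(log2(5654)) = 13

bits = ceil(log2(5654)) = ceil(12.4651) = 13 bits


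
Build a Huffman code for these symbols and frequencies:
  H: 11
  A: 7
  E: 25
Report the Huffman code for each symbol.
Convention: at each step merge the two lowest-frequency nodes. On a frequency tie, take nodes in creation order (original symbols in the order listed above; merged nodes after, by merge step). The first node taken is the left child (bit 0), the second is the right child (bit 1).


Huffman tree construction:
Step 1: Merge A(7) + H(11) = 18
Step 2: Merge (A+H)(18) + E(25) = 43
Read each symbol's code off the tree from the root (left child = 0, right child = 1).

Codes:
  H: 01 (length 2)
  A: 00 (length 2)
  E: 1 (length 1)
Average code length: 61/43 = 1.4186 bits/symbol


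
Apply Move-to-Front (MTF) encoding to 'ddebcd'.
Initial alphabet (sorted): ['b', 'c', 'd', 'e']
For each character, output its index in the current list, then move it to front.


MTF encoding:
'd': index 2 in ['b', 'c', 'd', 'e'] -> ['d', 'b', 'c', 'e']
'd': index 0 in ['d', 'b', 'c', 'e'] -> ['d', 'b', 'c', 'e']
'e': index 3 in ['d', 'b', 'c', 'e'] -> ['e', 'd', 'b', 'c']
'b': index 2 in ['e', 'd', 'b', 'c'] -> ['b', 'e', 'd', 'c']
'c': index 3 in ['b', 'e', 'd', 'c'] -> ['c', 'b', 'e', 'd']
'd': index 3 in ['c', 'b', 'e', 'd'] -> ['d', 'c', 'b', 'e']


Output: [2, 0, 3, 2, 3, 3]


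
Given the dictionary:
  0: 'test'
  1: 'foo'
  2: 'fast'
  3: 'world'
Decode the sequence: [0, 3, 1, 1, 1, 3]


Look up each index in the dictionary:
  0 -> 'test'
  3 -> 'world'
  1 -> 'foo'
  1 -> 'foo'
  1 -> 'foo'
  3 -> 'world'

Decoded: "test world foo foo foo world"


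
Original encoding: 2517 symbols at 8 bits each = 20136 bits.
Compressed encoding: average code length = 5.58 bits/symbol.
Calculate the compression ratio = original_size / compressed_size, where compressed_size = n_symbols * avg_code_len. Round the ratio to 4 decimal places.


original_size = n_symbols * orig_bits = 2517 * 8 = 20136 bits
compressed_size = n_symbols * avg_code_len = 2517 * 5.58 = 14044.86 bits
ratio = original_size / compressed_size = 20136 / 14044.86 = 1.4337

Compression ratio = 1.4337


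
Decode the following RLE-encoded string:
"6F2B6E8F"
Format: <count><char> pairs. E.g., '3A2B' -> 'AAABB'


Expanding each <count><char> pair:
  6F -> 'FFFFFF'
  2B -> 'BB'
  6E -> 'EEEEEE'
  8F -> 'FFFFFFFF'

Decoded = FFFFFFBBEEEEEEFFFFFFFF


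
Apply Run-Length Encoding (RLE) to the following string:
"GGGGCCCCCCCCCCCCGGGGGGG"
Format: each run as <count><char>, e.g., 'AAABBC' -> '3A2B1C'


Scanning runs left to right:
  i=0: run of 'G' x 4 -> '4G'
  i=4: run of 'C' x 12 -> '12C'
  i=16: run of 'G' x 7 -> '7G'

RLE = 4G12C7G


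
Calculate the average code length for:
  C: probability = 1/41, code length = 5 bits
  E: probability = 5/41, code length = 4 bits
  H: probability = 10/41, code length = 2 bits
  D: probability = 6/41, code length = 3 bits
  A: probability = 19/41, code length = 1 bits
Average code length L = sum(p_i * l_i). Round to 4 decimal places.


Weighted contributions p_i * l_i:
  C: (1/41) * 5 = 5/41
  E: (5/41) * 4 = 20/41
  H: (10/41) * 2 = 20/41
  D: (6/41) * 3 = 18/41
  A: (19/41) * 1 = 19/41
Sum = (5 + 20 + 20 + 18 + 19)/41 = 82/41

L = 82/41 = 2.0000 bits/symbol


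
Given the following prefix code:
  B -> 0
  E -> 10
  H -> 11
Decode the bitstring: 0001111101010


Decoding step by step:
Bits 0 -> B
Bits 0 -> B
Bits 0 -> B
Bits 11 -> H
Bits 11 -> H
Bits 10 -> E
Bits 10 -> E
Bits 10 -> E


Decoded message: BBBHHEEE


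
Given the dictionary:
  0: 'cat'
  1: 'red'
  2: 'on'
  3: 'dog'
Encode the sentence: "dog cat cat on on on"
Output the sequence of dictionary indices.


Look up each word in the dictionary:
  'dog' -> 3
  'cat' -> 0
  'cat' -> 0
  'on' -> 2
  'on' -> 2
  'on' -> 2

Encoded: [3, 0, 0, 2, 2, 2]
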